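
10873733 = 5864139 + 5009594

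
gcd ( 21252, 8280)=276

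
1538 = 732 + 806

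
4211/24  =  4211/24=175.46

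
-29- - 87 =58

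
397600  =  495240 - 97640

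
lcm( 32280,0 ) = 0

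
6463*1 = 6463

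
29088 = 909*32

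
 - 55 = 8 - 63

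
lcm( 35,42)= 210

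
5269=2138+3131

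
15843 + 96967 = 112810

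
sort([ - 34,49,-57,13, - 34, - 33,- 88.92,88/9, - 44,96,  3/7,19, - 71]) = [ - 88.92 , - 71, - 57, - 44,  -  34, - 34, - 33, 3/7,  88/9,13, 19 , 49,96 ]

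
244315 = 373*655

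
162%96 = 66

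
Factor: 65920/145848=2^4 *3^( - 1)*5^1*59^(  -  1 ) = 80/177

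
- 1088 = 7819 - 8907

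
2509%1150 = 209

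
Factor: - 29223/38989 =-3^2*17^1*127^( - 1) *191^1*307^( - 1 ) 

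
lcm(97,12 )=1164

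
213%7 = 3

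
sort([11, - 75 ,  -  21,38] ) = [ - 75,  -  21,  11,38 ]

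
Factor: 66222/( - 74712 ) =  - 2^(-2 ) * 3^1 * 11^(-1) * 13^1 = - 39/44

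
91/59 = 91/59=1.54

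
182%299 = 182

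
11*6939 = 76329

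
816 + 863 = 1679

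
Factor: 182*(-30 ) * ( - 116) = 633360 = 2^4 * 3^1*5^1 * 7^1*13^1 * 29^1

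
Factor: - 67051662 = -2^1 * 3^1*11175277^1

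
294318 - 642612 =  - 348294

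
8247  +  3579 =11826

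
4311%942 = 543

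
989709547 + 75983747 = 1065693294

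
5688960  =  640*8889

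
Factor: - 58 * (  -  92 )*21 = 112056 = 2^3*3^1 *7^1 * 23^1*29^1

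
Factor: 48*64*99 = 304128 = 2^10*3^3*11^1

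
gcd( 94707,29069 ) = 1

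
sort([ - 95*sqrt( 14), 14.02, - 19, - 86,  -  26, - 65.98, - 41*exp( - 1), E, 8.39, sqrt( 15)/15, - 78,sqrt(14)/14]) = [ - 95*sqrt( 14),-86, - 78, - 65.98, - 26, - 19, - 41*exp ( - 1),sqrt(15) /15 , sqrt ( 14)/14, E, 8.39 , 14.02] 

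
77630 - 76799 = 831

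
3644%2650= 994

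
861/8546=861/8546= 0.10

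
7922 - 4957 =2965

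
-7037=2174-9211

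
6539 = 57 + 6482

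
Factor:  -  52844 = - 2^2*11^1* 1201^1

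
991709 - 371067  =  620642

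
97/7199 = 97/7199 = 0.01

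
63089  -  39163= 23926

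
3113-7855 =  - 4742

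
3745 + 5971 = 9716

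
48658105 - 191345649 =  - 142687544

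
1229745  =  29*42405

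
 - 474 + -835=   -1309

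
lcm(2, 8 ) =8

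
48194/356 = 24097/178 = 135.38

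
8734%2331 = 1741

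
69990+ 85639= 155629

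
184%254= 184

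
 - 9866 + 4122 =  - 5744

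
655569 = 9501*69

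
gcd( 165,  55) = 55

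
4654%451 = 144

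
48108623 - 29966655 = 18141968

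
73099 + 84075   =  157174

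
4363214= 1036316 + 3326898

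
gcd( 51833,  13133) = 1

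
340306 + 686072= 1026378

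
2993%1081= 831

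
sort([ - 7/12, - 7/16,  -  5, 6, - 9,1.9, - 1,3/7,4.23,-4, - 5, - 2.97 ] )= [ - 9  , - 5, - 5,  -  4, - 2.97, - 1, - 7/12, - 7/16 , 3/7, 1.9, 4.23,6 ]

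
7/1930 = 7/1930 = 0.00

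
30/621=10/207   =  0.05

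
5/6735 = 1/1347 = 0.00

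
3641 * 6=21846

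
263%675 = 263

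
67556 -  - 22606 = 90162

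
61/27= 2 + 7/27 = 2.26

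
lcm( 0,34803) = 0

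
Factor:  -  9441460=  - 2^2*5^1*7^1 * 17^1*  3967^1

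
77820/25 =3112+4/5  =  3112.80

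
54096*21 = 1136016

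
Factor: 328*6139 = 2013592= 2^3*7^1*41^1*877^1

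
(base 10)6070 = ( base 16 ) 17b6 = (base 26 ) 8PC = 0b1011110110110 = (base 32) 5TM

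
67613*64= 4327232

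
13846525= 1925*7193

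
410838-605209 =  - 194371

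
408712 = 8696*47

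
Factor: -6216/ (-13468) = 6/13= 2^1*3^1*13^(-1) 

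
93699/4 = 93699/4 = 23424.75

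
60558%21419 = 17720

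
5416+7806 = 13222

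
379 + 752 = 1131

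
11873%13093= 11873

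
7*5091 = 35637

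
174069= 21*8289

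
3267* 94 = 307098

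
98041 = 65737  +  32304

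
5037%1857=1323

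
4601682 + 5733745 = 10335427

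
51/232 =51/232= 0.22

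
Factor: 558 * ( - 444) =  - 2^3*3^3 * 31^1*37^1 =- 247752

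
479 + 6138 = 6617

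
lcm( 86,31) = 2666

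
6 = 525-519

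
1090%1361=1090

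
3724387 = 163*22849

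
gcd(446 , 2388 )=2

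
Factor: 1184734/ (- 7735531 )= - 2^1*592367^1*7735531^( - 1) 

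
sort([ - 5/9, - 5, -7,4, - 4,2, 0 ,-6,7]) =[ - 7, - 6, -5,-4, - 5/9  ,  0,2, 4, 7]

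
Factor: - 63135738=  - 2^1 * 3^2 * 3507541^1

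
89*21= 1869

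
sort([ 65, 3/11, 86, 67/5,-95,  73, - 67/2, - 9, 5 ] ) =[ - 95, - 67/2, - 9,  3/11,  5,67/5,65,73, 86 ] 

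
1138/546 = 569/273 = 2.08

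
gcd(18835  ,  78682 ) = 1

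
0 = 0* 84408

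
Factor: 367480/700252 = 2^1*5^1*7^(  -  1)*89^( - 1)*281^( - 1)*9187^1 = 91870/175063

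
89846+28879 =118725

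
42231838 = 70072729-27840891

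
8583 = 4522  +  4061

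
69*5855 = 403995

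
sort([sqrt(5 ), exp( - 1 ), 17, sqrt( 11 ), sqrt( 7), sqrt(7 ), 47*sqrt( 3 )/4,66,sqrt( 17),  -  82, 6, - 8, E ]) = [  -  82, - 8, exp(-1 ), sqrt(5 ) , sqrt( 7 ), sqrt( 7 ),E,  sqrt (11 ),sqrt( 17), 6, 17, 47 *sqrt( 3)/4, 66]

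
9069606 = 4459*2034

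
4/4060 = 1/1015 =0.00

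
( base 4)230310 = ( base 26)468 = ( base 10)2868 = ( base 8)5464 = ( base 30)35I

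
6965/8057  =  995/1151=0.86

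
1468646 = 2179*674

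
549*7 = 3843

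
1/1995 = 1/1995 = 0.00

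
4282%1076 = 1054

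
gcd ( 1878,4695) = 939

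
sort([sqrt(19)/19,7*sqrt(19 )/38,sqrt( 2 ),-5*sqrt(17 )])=[ - 5*sqrt( 17),  sqrt(19 )/19,7*sqrt( 19 ) /38, sqrt ( 2) ] 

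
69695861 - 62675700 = 7020161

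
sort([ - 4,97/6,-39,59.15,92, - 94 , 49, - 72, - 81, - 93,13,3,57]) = [-94, - 93, -81,-72 ,-39, - 4,3,  13, 97/6, 49, 57,59.15,  92 ] 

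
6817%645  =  367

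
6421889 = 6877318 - 455429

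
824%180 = 104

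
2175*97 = 210975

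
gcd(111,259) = 37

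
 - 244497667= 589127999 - 833625666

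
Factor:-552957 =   -  3^1 * 19^1*89^1*109^1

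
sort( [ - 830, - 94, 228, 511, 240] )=[  -  830, - 94, 228, 240, 511]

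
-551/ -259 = 551/259=2.13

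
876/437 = 876/437 = 2.00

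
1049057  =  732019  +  317038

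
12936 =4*3234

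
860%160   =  60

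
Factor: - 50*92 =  - 2^3*5^2*23^1 = - 4600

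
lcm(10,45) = 90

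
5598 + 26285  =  31883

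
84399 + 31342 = 115741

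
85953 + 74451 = 160404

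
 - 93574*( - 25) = 2339350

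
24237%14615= 9622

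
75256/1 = 75256 = 75256.00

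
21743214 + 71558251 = 93301465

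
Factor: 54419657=54419657^1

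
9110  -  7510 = 1600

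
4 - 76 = -72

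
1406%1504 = 1406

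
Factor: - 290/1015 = - 2^1*7^( - 1)  =  - 2/7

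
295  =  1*295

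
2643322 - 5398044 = - 2754722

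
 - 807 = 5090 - 5897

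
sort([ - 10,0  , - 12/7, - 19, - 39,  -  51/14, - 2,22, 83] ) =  [-39, - 19, - 10, - 51/14, - 2, - 12/7,0,  22,83]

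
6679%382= 185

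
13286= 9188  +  4098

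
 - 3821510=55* (  -  69482)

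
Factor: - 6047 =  - 6047^1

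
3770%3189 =581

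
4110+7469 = 11579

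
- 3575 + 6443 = 2868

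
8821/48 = 183 + 37/48 =183.77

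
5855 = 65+5790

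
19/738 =19/738 = 0.03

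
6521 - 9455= - 2934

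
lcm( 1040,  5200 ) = 5200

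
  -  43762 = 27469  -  71231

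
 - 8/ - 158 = 4/79 = 0.05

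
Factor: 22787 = 22787^1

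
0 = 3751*0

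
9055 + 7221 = 16276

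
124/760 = 31/190= 0.16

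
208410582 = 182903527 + 25507055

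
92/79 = 92/79 = 1.16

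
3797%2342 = 1455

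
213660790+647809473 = 861470263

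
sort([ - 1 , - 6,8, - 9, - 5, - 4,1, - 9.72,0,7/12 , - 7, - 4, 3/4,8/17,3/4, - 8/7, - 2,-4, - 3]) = [ - 9.72, - 9,-7, - 6, - 5, - 4, - 4, - 4, - 3, - 2, - 8/7, - 1, 0, 8/17, 7/12,3/4, 3/4,1,  8]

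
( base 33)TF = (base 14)4D6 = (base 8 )1714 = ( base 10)972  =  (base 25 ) 1DM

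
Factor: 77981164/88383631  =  2^2*7^( - 1)*109^(  -  1)*115837^( - 1) * 19495291^1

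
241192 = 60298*4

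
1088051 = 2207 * 493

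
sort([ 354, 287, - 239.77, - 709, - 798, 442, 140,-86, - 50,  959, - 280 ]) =[ - 798, - 709 , - 280, - 239.77, - 86,  -  50,140, 287, 354, 442,959] 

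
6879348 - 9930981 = - 3051633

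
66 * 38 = 2508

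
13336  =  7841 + 5495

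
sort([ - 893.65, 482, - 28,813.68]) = [ - 893.65,-28 , 482,813.68]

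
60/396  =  5/33 = 0.15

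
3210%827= 729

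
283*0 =0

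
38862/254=153 = 153.00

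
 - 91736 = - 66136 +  - 25600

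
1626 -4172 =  - 2546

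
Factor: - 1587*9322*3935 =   -  58214445090 = - 2^1*3^1*5^1* 23^2*59^1*79^1*787^1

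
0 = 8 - 8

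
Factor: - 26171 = -26171^1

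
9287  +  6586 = 15873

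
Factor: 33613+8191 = 41804 = 2^2 * 7^1*1493^1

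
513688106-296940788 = 216747318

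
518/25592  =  37/1828=0.02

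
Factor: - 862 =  - 2^1*431^1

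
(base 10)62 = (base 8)76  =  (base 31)20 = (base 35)1R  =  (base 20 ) 32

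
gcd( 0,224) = 224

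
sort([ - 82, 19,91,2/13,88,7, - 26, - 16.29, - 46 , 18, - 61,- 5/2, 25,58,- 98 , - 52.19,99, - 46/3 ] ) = [-98,- 82, - 61, - 52.19 , - 46 , - 26, - 16.29, - 46/3, - 5/2,2/13,7,18, 19,25,58,88,91,99 ] 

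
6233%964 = 449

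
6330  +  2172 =8502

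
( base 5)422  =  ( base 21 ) 57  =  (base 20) 5c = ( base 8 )160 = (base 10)112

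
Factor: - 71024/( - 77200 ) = 23/25=5^(-2)*23^1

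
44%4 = 0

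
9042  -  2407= 6635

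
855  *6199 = 5300145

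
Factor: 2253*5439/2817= 7^2* 37^1*313^( - 1)*751^1 = 1361563/313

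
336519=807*417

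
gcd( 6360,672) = 24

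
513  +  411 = 924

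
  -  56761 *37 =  - 2100157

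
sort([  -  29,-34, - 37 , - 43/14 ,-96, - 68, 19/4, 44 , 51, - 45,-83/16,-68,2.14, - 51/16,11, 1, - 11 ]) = [-96, - 68,-68, - 45, - 37,  -  34, - 29,  -  11, - 83/16,-51/16, - 43/14,1, 2.14,19/4,11, 44  ,  51 ] 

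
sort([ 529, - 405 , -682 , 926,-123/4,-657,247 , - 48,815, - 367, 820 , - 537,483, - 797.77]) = [-797.77 , - 682, - 657,-537, - 405, - 367, - 48, - 123/4,247 , 483,529,815,  820,926]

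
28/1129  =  28/1129 = 0.02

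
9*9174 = 82566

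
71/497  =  1/7 = 0.14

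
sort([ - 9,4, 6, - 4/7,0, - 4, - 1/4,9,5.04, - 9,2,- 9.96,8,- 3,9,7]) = [ - 9.96, - 9, - 9, - 4, - 3, - 4/7, - 1/4, 0,2, 4,5.04,6, 7,8, 9,9]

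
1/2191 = 1/2191 =0.00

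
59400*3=178200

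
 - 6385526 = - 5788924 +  - 596602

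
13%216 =13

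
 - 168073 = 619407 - 787480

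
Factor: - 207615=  - 3^1*5^1*13841^1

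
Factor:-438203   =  - 438203^1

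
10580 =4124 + 6456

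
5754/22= 261+6/11=261.55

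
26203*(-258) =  - 6760374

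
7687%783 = 640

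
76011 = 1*76011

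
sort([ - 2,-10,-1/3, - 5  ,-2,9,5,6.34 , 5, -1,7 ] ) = [-10, - 5,- 2, - 2, - 1,-1/3, 5,5,6.34,7,9]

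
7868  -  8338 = -470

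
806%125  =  56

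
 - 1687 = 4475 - 6162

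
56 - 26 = 30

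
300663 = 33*9111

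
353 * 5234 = 1847602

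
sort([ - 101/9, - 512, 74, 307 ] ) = [ - 512 , - 101/9, 74, 307]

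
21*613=12873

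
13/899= 13/899= 0.01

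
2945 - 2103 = 842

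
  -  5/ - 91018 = 5/91018 = 0.00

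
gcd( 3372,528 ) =12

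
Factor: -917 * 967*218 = -2^1*7^1 * 109^1*131^1 * 967^1 = -193309102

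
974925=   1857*525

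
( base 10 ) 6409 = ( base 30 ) 73j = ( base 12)3861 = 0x1909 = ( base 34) 5IH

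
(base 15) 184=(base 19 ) I7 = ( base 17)139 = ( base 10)349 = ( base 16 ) 15D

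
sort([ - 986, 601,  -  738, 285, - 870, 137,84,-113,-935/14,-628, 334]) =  [ - 986 , - 870, - 738,  -  628, - 113,-935/14, 84  ,  137, 285 , 334,601]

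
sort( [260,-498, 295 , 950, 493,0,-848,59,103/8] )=[  -  848, -498, 0,103/8, 59,260,  295, 493, 950 ]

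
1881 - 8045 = -6164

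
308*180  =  55440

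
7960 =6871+1089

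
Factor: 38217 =3^1*12739^1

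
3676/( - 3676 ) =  - 1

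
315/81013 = 315/81013 = 0.00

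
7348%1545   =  1168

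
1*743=743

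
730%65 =15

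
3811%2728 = 1083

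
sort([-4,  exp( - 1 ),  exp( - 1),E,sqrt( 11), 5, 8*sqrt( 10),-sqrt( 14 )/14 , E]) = [ - 4,-sqrt ( 14 ) /14, exp(-1 ), exp(-1),  E,  E,sqrt( 11),5, 8*sqrt( 10) ] 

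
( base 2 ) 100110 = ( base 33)15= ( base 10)38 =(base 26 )1c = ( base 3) 1102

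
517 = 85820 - 85303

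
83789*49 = 4105661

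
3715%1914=1801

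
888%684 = 204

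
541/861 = 541/861 = 0.63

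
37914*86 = 3260604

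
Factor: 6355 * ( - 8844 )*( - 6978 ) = 2^3*3^2 *5^1*11^1 * 31^1 * 41^1 * 67^1*1163^1 = 392188860360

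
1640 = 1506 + 134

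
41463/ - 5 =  -41463/5 = - 8292.60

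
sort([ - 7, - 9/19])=[ - 7, - 9/19 ] 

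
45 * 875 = 39375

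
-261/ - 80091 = 29/8899 = 0.00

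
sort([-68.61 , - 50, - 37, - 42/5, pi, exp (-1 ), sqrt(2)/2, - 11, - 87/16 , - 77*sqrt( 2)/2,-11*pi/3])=[ - 68.61, - 77 * sqrt(2 ) /2, - 50, - 37, - 11*pi/3, - 11, - 42/5, - 87/16,  exp(-1 ),  sqrt(2)/2, pi]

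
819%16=3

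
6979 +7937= 14916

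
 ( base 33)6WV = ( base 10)7621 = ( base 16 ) 1DC5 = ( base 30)8E1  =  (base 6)55141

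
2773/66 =42 + 1/66 = 42.02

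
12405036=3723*3332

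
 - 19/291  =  -1  +  272/291 = - 0.07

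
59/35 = 1  +  24/35 = 1.69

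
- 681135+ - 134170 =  - 815305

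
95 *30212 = 2870140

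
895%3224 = 895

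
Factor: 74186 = 2^1*7^2*757^1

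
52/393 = 52/393 = 0.13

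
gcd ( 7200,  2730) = 30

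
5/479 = 5/479 = 0.01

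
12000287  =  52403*229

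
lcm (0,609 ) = 0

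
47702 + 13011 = 60713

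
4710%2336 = 38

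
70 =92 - 22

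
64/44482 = 32/22241  =  0.00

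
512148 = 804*637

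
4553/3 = 1517 +2/3 = 1517.67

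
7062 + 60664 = 67726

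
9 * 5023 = 45207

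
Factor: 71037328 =2^4*4439833^1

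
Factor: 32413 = 32413^1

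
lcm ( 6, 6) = 6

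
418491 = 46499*9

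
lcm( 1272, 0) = 0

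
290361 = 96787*3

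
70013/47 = 70013/47 = 1489.64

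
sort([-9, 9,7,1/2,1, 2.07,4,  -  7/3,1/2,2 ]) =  [- 9,-7/3, 1/2, 1/2,1, 2,2.07,4, 7,9] 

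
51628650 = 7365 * 7010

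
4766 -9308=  - 4542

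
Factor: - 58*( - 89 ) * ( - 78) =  - 402636 = - 2^2*3^1*13^1* 29^1*89^1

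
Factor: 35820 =2^2*3^2*5^1*199^1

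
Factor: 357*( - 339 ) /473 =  - 121023/473 =- 3^2*7^1*11^ (-1)*17^1*43^ ( - 1 )*113^1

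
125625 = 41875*3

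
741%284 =173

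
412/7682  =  206/3841  =  0.05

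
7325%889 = 213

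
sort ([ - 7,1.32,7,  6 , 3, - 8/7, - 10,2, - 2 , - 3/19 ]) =[ - 10 , -7, - 2,-8/7, - 3/19,1.32 , 2, 3,6,7] 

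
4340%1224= 668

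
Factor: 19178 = 2^1 *43^1*223^1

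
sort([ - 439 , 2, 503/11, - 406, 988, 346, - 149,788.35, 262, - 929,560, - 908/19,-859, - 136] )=[-929, - 859, - 439,-406,-149, - 136, - 908/19, 2  ,  503/11,  262, 346,  560, 788.35, 988]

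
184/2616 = 23/327 = 0.07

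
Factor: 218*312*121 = 8229936 = 2^4*3^1*11^2*13^1*109^1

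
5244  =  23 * 228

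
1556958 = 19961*78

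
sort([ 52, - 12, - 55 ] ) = [ - 55, -12, 52 ] 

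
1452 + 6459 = 7911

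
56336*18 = 1014048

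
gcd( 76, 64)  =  4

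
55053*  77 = 4239081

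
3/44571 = 1/14857=0.00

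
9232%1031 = 984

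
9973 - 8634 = 1339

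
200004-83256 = 116748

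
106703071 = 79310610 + 27392461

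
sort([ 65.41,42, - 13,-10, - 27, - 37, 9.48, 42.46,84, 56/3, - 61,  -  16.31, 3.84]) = [ - 61, - 37,  -  27, - 16.31, - 13, - 10,3.84,9.48,56/3,42,42.46,65.41,84 ] 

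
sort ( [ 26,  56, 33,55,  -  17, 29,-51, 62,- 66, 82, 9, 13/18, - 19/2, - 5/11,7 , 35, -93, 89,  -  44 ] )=[ - 93,-66, - 51, - 44,-17, -19/2, -5/11,13/18, 7,9,26, 29,33, 35, 55,56,62,82, 89 ] 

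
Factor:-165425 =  - 5^2*13^1*509^1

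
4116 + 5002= 9118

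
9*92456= 832104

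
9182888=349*26312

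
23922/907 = 26 + 340/907 = 26.37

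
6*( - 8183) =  - 49098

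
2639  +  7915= 10554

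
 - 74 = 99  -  173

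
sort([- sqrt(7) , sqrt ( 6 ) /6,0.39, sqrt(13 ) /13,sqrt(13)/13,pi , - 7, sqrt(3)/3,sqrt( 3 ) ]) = [ - 7, - sqrt( 7),sqrt(13)/13,sqrt(13) /13,0.39, sqrt(6)/6, sqrt( 3)/3, sqrt( 3 ),pi ]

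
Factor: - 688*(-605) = 416240= 2^4*5^1*11^2*43^1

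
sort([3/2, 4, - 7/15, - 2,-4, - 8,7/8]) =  [ - 8, - 4, - 2, - 7/15 , 7/8 , 3/2 , 4]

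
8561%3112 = 2337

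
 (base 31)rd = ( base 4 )31102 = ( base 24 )1BA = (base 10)850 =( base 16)352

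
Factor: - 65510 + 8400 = -57110 = - 2^1*5^1*5711^1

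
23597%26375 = 23597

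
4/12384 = 1/3096 = 0.00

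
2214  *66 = 146124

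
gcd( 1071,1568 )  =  7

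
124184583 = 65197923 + 58986660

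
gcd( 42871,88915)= 1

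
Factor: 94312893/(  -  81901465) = - 3^1*5^( - 1 )*61^1 *97^(-1 )*168869^(-1)  *515371^1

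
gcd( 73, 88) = 1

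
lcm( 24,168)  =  168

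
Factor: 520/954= 260/477 = 2^2*3^ (-2)*5^1*13^1*53^( - 1)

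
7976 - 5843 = 2133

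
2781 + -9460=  - 6679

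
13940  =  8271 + 5669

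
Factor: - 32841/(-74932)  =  2^(-2) * 3^2*11^( - 1 )*13^ ( - 1)*41^1*89^1*131^(-1)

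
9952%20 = 12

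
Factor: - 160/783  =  -2^5*3^( -3)*5^1*29^ ( - 1 ) 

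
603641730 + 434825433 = 1038467163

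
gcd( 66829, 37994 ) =1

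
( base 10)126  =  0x7e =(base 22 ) 5g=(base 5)1001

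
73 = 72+1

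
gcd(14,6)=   2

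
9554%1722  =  944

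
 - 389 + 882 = 493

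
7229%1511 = 1185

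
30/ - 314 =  -15/157 = -0.10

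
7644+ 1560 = 9204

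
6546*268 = 1754328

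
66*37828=2496648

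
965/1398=965/1398 = 0.69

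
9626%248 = 202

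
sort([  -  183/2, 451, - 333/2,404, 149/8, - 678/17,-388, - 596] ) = [ -596, - 388, - 333/2,  -  183/2, - 678/17,149/8 , 404, 451]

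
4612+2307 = 6919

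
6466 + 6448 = 12914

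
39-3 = 36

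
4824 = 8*603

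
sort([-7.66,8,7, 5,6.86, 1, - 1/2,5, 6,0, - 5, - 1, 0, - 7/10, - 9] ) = [-9 , - 7.66, - 5, - 1,- 7/10, - 1/2,0,0, 1,  5,5, 6,6.86, 7,8 ] 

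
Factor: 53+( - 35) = 18 = 2^1*3^2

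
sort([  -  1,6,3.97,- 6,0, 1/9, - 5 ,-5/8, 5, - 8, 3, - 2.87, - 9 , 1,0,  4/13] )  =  [- 9,- 8,-6, - 5, - 2.87,-1,  -  5/8, 0, 0  ,  1/9,4/13, 1, 3,3.97, 5, 6 ]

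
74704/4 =18676 = 18676.00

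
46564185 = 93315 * 499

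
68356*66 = 4511496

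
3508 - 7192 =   -  3684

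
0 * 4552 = 0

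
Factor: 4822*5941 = 28647502 = 2^1*13^1 *457^1*2411^1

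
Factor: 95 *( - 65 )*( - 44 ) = 271700 = 2^2*5^2*11^1*13^1*19^1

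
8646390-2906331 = 5740059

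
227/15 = 15+ 2/15  =  15.13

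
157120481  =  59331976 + 97788505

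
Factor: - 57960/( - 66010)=36/41 = 2^2 *3^2 * 41^(-1)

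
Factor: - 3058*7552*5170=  - 2^9*5^1 *11^2*47^1*59^1*139^1 = - 119396062720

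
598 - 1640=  - 1042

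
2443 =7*349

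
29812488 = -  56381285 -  - 86193773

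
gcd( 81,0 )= 81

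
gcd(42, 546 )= 42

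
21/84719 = 21/84719 = 0.00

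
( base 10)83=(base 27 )32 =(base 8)123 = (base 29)2P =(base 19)47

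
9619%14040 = 9619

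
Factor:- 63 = - 3^2*7^1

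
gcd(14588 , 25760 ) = 28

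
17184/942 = 18+38/157 = 18.24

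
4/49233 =4/49233= 0.00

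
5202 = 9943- 4741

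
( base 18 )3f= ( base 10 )69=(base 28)2d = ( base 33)23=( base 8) 105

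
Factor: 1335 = 3^1 * 5^1*89^1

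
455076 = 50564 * 9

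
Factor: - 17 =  - 17^1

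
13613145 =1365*9973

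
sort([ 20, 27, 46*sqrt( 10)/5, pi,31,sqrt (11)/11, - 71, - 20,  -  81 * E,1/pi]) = [-81*E , - 71, - 20, sqrt( 11)/11,1/pi,pi,  20,27,46*sqrt( 10)/5, 31] 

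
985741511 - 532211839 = 453529672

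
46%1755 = 46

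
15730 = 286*55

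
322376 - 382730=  - 60354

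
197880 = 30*6596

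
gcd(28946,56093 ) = 1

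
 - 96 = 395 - 491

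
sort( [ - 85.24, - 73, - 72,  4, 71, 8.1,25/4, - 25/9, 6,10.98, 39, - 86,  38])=[ - 86, - 85.24,  -  73, - 72, - 25/9, 4,6,25/4,8.1,10.98,38, 39, 71 ] 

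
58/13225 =58/13225 = 0.00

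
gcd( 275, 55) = 55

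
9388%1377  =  1126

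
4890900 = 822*5950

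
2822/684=1411/342 = 4.13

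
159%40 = 39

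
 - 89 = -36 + - 53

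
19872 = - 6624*( - 3)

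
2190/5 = 438 = 438.00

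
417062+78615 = 495677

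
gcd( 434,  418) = 2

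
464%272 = 192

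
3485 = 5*697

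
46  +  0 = 46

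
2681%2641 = 40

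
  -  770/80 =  - 77/8 = - 9.62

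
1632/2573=1632/2573= 0.63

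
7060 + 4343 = 11403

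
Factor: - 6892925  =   - 5^2* 13^1*127^1*167^1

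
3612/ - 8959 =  - 1 + 5347/8959 = - 0.40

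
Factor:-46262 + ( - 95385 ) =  - 141647 = - 11^1*79^1 * 163^1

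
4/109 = 4/109  =  0.04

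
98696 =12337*8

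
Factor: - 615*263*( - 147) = 3^2*5^1*7^2*41^1*263^1 = 23776515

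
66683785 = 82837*805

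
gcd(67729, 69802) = 1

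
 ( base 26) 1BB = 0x3cd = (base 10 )973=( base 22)205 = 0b1111001101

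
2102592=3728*564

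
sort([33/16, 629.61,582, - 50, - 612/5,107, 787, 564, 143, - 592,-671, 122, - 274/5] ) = [-671,  -  592,  -  612/5, - 274/5, - 50,33/16 , 107, 122, 143, 564, 582, 629.61, 787]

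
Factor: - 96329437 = - 96329437^1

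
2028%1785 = 243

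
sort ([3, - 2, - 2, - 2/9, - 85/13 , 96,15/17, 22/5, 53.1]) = [ - 85/13, - 2, - 2, - 2/9,  15/17,3 , 22/5, 53.1,96]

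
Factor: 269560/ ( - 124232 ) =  - 115/53 = - 5^1* 23^1 * 53^(- 1)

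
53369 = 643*83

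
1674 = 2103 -429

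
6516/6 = 1086 = 1086.00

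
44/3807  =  44/3807 =0.01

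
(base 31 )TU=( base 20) 269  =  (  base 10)929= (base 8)1641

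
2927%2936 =2927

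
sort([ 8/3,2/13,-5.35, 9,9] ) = [-5.35,2/13,8/3, 9, 9 ] 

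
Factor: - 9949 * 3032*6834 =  - 206150124912 =- 2^4 * 3^1*17^1*67^1 * 379^1*9949^1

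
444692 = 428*1039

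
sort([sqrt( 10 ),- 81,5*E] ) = [ - 81, sqrt( 10),5*E ]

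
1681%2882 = 1681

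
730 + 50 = 780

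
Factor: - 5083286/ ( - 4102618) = 195511/157793= 157793^(-1) * 195511^1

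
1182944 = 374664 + 808280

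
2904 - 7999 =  -5095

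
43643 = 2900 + 40743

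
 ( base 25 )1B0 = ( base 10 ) 900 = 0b1110000100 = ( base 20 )250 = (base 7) 2424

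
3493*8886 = 31038798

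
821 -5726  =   - 4905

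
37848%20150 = 17698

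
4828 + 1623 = 6451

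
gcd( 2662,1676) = 2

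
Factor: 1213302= 2^1 * 3^1*19^1*29^1 *367^1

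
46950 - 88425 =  - 41475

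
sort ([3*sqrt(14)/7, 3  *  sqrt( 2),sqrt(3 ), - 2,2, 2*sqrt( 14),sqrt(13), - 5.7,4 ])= [ - 5.7, - 2,3*sqrt(14)/7,sqrt( 3),2,sqrt(  13), 4,3*sqrt( 2 ), 2*sqrt( 14)] 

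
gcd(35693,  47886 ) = 1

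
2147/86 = 24 + 83/86 = 24.97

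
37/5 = 37/5 = 7.40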